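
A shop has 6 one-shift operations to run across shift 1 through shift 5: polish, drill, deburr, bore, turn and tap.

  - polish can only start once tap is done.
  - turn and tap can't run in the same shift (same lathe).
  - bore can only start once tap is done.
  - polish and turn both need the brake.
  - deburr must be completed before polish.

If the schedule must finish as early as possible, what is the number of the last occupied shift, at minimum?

shift 3

The precedence chain requires at least 2 distinct shifts.
Could 2 shifts be enough, i.e. nothing placed later than shift 2? No: polish must come after deburr (at shift 1 or later) → {shift 2}; tap must come before polish (at shift 2 or earlier) → {shift 1}; turn can't share with tap (shift 1) → {shift 2}; turn can't share with polish (shift 2) → nothing is left.
So 2 shifts is not enough.
3 works (last occupied shift: shift 3): for example polish=shift 2; turn=shift 3; bore=shift 2; deburr=shift 1; drill=shift 1; tap=shift 1.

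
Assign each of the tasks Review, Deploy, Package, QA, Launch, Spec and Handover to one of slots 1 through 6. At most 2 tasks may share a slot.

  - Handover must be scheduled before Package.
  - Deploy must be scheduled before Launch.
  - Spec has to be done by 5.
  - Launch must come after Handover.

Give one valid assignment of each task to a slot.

QA -> 4, Spec -> 1, Handover -> 1, Review -> 3, Package -> 2, Deploy -> 2, Launch -> 3

Checking: Handover(1) before Package(2); Deploy(2) before Launch(3); Handover(1) before Launch(3); Spec=1 in [1,5]; max 2 per slot (cap 2).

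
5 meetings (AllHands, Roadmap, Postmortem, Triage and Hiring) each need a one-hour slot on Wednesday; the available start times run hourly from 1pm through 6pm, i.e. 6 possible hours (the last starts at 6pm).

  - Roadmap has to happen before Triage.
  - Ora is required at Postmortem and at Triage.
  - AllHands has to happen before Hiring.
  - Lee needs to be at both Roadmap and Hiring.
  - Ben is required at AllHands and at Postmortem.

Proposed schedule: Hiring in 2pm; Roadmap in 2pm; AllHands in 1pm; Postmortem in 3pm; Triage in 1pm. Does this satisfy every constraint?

No — it violates: Roadmap has to happen before Triage

Roadmap has to happen before Triage — violated.
Ben is required at AllHands and at Postmortem — holds.
Ora is required at Postmortem and at Triage — holds.
Lee needs to be at both Roadmap and Hiring — violated.
AllHands has to happen before Hiring — holds.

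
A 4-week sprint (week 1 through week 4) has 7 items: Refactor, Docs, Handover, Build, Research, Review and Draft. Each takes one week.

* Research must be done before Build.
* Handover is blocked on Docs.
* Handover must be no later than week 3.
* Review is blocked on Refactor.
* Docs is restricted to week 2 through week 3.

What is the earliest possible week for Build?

Precedence pushes Build to at least week 2.
Build at week 2 is achievable: Refactor -> week 1; Docs -> week 2; Review -> week 2; Handover -> week 3; Build -> week 2; Research -> week 1; Draft -> week 1.

week 2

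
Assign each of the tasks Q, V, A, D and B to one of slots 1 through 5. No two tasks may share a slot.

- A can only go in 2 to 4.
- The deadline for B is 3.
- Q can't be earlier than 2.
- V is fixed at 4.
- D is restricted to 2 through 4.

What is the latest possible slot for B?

B's own window allows nothing later than 3.
B at 1 is achievable: Q in 5; A in 2; D in 3; V in 4; B in 1.
Nothing later works — the capacity limit rule out every slot after 1.

1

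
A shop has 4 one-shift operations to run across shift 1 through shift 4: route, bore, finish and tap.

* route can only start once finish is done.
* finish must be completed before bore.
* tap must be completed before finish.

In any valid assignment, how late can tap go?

Downstream work caps tap at shift 2.
tap at shift 2 is achievable: finish=shift 3, tap=shift 2, route=shift 4, bore=shift 4.

shift 2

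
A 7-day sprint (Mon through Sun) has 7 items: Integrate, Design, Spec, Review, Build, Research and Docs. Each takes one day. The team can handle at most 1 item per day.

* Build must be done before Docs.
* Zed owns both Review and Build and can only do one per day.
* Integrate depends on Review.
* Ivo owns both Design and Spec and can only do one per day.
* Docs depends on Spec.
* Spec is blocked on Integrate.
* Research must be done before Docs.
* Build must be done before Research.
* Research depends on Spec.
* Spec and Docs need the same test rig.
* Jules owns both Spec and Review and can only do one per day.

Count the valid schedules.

28

Splitting on Integrate: it can be Tue (10), Wed (12), Thu (6). Listing each branch's schedules as (Design, Spec, Review, Build, Research, Docs):
Integrate=Tue: (Wed,Thu,Mon,Fri,Sat,Sun) (Wed,Fri,Mon,Thu,Sat,Sun) (Thu,Wed,Mon,Fri,Sat,Sun) (Thu,Fri,Mon,Wed,Sat,Sun) (Fri,Wed,Mon,Thu,Sat,Sun) (Fri,Thu,Mon,Wed,Sat,Sun) (Sat,Wed,Mon,Thu,Fri,Sun) (Sat,Thu,Mon,Wed,Fri,Sun) (Sun,Wed,Mon,Thu,Fri,Sat) (Sun,Thu,Mon,Wed,Fri,Sat) — 10.
Integrate=Wed: (Mon,Thu,Tue,Fri,Sat,Sun) (Mon,Fri,Tue,Thu,Sat,Sun) (Tue,Thu,Mon,Fri,Sat,Sun) (Tue,Fri,Mon,Thu,Sat,Sun) (Thu,Fri,Mon,Tue,Sat,Sun) (Thu,Fri,Tue,Mon,Sat,Sun) (Fri,Thu,Mon,Tue,Sat,Sun) (Fri,Thu,Tue,Mon,Sat,Sun) (Sat,Thu,Mon,Tue,Fri,Sun) (Sat,Thu,Tue,Mon,Fri,Sun) (Sun,Thu,Mon,Tue,Fri,Sat) (Sun,Thu,Tue,Mon,Fri,Sat) — 12.
Integrate=Thu: (Mon,Fri,Tue,Wed,Sat,Sun) (Mon,Fri,Wed,Tue,Sat,Sun) (Tue,Fri,Mon,Wed,Sat,Sun) (Tue,Fri,Wed,Mon,Sat,Sun) (Wed,Fri,Mon,Tue,Sat,Sun) (Wed,Fri,Tue,Mon,Sat,Sun) — 6.
Summing: 10 + 12 + 6 = 28.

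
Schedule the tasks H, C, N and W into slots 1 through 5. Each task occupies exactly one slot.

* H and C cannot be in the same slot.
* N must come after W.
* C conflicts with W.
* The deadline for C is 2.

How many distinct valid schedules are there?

Splitting on H: it can be 1 (7), 2 (6), 3 (13), 4 (13), 5 (13). Listing each branch's schedules as (C, N, W):
H=1: (2,2,1) (2,3,1) (2,4,1) (2,4,3) (2,5,1) (2,5,3) (2,5,4) — 7.
H=2: (1,3,2) (1,4,2) (1,4,3) (1,5,2) (1,5,3) (1,5,4) — 6.
H=3: (1,3,2) (1,4,2) (1,4,3) (1,5,2) (1,5,3) (1,5,4) (2,2,1) (2,3,1) (2,4,1) (2,4,3) (2,5,1) (2,5,3) (2,5,4) — 13.
H=4: (1,3,2) (1,4,2) (1,4,3) (1,5,2) (1,5,3) (1,5,4) (2,2,1) (2,3,1) (2,4,1) (2,4,3) (2,5,1) (2,5,3) (2,5,4) — 13.
H=5: (1,3,2) (1,4,2) (1,4,3) (1,5,2) (1,5,3) (1,5,4) (2,2,1) (2,3,1) (2,4,1) (2,4,3) (2,5,1) (2,5,3) (2,5,4) — 13.
Summing: 7 + 6 + 13 + 13 + 13 = 52.

52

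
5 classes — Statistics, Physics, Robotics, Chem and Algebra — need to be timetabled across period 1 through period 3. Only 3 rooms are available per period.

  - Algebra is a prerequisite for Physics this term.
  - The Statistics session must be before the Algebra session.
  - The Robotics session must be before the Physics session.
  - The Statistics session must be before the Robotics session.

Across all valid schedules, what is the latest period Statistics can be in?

period 1

Downstream work caps Statistics at period 1.
Statistics at period 1 is achievable: Algebra in period 2, Statistics in period 1, Physics in period 3, Robotics in period 2, Chem in period 1.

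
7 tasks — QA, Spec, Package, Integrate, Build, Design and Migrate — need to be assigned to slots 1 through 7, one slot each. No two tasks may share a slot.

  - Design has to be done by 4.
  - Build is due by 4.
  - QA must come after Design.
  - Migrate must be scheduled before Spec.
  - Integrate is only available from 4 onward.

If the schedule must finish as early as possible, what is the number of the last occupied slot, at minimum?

The precedence chain requires at least 2 distinct slots.
With at most 1 per slot and 7 tasks, at least 7 slots are needed.
Integrate can't be placed before 4, so the schedule must run through at least slot 4.
7 works (last occupied slot: 7): for example Integrate -> 4, Spec -> 6, Migrate -> 5, Design -> 1, QA -> 3, Package -> 7, Build -> 2.

7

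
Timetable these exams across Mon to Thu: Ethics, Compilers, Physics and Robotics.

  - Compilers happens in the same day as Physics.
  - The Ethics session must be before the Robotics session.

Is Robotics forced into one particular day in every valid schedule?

No

Robotics can be Tue (e.g. Ethics -> Mon; Physics -> Mon; Robotics -> Tue; Compilers -> Mon) or Wed (e.g. Physics=Mon; Ethics=Mon; Compilers=Mon; Robotics=Wed).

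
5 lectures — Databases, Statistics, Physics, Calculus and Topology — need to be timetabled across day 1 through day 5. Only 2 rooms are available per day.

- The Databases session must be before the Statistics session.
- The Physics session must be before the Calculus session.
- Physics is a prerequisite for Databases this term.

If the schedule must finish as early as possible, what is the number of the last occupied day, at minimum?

3

The precedence chain requires at least 3 distinct days.
With at most 2 per day and 5 lectures, at least 3 days are needed.
3 works (last occupied day: day 3): for example Physics=day 1, Statistics=day 3, Topology=day 1, Calculus=day 2, Databases=day 2.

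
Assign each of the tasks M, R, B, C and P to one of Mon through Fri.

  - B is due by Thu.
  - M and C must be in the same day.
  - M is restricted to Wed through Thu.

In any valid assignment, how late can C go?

Thu

C must be in the same day as M, which can't be before Wed, so C is at least Wed; C must be in the same day as M, which can't be after Thu, so C is at most Thu.
C at Thu is achievable: B=Mon; C=Thu; P=Mon; R=Mon; M=Thu.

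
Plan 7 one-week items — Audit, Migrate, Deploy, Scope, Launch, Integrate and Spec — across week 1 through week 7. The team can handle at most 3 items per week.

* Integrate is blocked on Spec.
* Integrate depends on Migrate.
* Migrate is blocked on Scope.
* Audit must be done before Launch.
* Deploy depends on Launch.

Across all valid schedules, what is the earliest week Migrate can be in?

Precedence pushes Migrate to at least week 2; downstream work caps Migrate at week 6.
Migrate at week 2 is achievable: Migrate in week 2; Deploy in week 3; Integrate in week 3; Audit in week 1; Scope in week 1; Launch in week 2; Spec in week 1.

week 2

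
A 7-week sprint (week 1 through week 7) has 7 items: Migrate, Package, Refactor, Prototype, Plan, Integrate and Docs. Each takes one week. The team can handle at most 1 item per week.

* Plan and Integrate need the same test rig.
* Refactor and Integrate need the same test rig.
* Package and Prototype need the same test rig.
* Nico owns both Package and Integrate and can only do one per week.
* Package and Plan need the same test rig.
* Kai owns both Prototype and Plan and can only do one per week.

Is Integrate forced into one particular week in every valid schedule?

No

Integrate can be week 1 (e.g. Integrate in week 1; Package in week 3; Migrate in week 2; Docs in week 7; Refactor in week 4; Plan in week 6; Prototype in week 5) or week 2 (e.g. Package -> week 3; Plan -> week 6; Migrate -> week 1; Prototype -> week 5; Refactor -> week 4; Docs -> week 7; Integrate -> week 2).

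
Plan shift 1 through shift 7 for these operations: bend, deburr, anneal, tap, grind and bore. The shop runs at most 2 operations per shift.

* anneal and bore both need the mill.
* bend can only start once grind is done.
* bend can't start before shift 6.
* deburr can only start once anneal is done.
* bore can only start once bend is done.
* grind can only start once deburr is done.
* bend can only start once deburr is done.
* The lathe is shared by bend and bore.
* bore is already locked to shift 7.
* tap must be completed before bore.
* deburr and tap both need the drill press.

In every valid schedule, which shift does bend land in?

shift 6

bend's window is shift 6–shift 7.
bore is fixed at shift 7, and bend can't share a shift with bore.
So bend must be shift 6.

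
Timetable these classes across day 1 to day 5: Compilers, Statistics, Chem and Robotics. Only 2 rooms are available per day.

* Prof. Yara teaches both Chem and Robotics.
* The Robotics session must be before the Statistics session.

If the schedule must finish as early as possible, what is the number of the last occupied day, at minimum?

2

The precedence chain requires at least 2 distinct days.
With at most 2 per day and 4 classes, at least 2 days are needed.
2 works (last occupied day: day 2): for example Robotics -> day 1; Compilers -> day 1; Statistics -> day 2; Chem -> day 2.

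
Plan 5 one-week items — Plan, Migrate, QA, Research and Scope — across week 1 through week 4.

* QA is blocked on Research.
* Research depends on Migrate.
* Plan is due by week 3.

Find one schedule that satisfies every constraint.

Research in week 2, Plan in week 1, Scope in week 1, Migrate in week 1, QA in week 3

Checking: Research(week 2) before QA(week 3); Migrate(week 1) before Research(week 2); Plan=week 1 in [week 1,week 3].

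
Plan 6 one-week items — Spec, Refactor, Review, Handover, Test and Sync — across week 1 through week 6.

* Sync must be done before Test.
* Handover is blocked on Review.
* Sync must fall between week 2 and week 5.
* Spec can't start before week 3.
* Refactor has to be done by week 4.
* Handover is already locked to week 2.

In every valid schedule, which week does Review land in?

Downstream work caps Review at week 1.
So Review is pinned to week 1.

week 1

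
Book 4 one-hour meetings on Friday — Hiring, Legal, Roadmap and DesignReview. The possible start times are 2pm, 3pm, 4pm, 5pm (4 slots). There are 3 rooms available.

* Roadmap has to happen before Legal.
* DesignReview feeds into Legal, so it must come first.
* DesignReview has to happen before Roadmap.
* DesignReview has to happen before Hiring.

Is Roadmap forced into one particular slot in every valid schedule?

Roadmap can be 3pm (e.g. Roadmap=3pm; Legal=4pm; DesignReview=2pm; Hiring=3pm) or 4pm (e.g. Roadmap=4pm, DesignReview=2pm, Legal=5pm, Hiring=3pm).

No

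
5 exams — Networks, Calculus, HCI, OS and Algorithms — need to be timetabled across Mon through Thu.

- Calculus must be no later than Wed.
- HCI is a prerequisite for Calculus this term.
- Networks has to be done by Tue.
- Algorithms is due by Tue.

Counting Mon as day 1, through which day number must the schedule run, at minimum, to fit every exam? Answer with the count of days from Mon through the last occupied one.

2

The precedence chain requires at least 2 distinct days.
2 works (last occupied day: Tue): for example HCI -> Mon, Algorithms -> Mon, Networks -> Mon, Calculus -> Tue, OS -> Mon.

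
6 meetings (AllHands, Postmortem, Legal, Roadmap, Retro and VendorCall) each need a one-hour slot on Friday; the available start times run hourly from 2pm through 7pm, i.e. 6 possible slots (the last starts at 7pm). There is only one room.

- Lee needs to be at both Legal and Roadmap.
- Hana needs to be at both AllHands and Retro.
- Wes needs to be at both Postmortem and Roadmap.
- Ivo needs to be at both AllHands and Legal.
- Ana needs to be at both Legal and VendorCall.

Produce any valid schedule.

AllHands=2pm, Retro=6pm, VendorCall=7pm, Postmortem=3pm, Legal=4pm, Roadmap=5pm

Checking: Postmortem(3pm) != Roadmap(5pm); Legal(4pm) != VendorCall(7pm); AllHands(2pm) != Legal(4pm); Legal(4pm) != Roadmap(5pm); AllHands(2pm) != Retro(6pm); max 1 per slot (cap 1).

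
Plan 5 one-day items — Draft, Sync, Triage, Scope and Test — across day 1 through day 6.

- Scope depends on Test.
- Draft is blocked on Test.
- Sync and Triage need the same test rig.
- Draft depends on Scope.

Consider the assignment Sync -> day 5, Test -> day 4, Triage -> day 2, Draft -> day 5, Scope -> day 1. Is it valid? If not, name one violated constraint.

No — it violates: Scope depends on Test

Draft depends on Scope — holds.
Sync and Triage need the same test rig — holds.
Draft is blocked on Test — holds.
Scope depends on Test — violated.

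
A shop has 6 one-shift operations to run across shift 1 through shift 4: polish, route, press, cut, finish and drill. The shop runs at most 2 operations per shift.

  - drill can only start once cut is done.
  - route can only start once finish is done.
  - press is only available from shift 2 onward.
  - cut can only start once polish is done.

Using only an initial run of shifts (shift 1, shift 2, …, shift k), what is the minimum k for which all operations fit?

3 shifts

The precedence chain requires at least 3 distinct shifts.
With at most 2 per shift and 6 operations, at least 3 shifts are needed.
3 works (last occupied shift: shift 3): for example drill in shift 3; cut in shift 2; polish in shift 1; finish in shift 1; press in shift 2; route in shift 3.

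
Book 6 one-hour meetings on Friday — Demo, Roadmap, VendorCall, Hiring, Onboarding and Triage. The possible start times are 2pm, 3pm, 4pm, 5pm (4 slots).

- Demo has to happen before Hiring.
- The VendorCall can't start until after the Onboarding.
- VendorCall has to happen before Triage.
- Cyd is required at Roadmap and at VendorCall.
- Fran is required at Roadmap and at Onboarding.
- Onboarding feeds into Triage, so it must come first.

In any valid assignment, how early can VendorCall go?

3pm

Precedence pushes VendorCall to at least 3pm; downstream work caps VendorCall at 4pm.
VendorCall at 3pm is achievable: VendorCall=3pm; Triage=4pm; Demo=2pm; Roadmap=4pm; Onboarding=2pm; Hiring=3pm.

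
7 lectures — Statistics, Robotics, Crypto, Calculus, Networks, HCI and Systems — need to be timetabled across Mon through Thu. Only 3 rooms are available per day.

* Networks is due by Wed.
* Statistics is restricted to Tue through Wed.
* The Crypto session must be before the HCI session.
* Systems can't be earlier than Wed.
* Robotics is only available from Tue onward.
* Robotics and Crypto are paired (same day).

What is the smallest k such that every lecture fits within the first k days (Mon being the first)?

The precedence chain requires at least 2 distinct days.
With at most 3 per day and 7 lectures, at least 3 days are needed.
Systems can't be placed before Wed — that is day 3 counting from Mon — so the schedule must run through at least 3 days.
3 works (last occupied day: Wed): for example Networks -> Mon, Crypto -> Tue, Robotics -> Tue, Statistics -> Tue, Systems -> Wed, Calculus -> Mon, HCI -> Wed.

3 days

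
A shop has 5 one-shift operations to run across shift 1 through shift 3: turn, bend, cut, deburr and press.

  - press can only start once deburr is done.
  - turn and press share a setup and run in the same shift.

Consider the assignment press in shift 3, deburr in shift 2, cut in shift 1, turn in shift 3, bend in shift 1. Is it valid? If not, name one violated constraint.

turn and press share a setup and run in the same shift — holds.
press can only start once deburr is done — holds.

Yes, all constraints hold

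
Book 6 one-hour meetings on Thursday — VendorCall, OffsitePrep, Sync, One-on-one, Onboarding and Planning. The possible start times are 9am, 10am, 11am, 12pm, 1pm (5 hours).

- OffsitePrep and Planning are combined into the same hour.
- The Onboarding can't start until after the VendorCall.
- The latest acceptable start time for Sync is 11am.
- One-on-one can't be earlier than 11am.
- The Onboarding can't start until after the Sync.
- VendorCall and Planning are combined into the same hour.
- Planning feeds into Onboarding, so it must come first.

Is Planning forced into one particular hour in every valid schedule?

Planning can be 9am (e.g. Sync -> 9am, OffsitePrep -> 9am, Onboarding -> 10am, One-on-one -> 11am, VendorCall -> 9am, Planning -> 9am) or 10am (e.g. OffsitePrep in 10am; Planning in 10am; One-on-one in 11am; Onboarding in 11am; Sync in 9am; VendorCall in 10am).

No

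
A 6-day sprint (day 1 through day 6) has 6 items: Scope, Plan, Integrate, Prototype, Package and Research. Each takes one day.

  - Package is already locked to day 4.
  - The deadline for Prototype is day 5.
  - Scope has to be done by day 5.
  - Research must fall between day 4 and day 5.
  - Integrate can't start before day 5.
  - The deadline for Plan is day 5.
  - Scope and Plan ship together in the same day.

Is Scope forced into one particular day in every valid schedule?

No

Scope can be day 1 (e.g. Plan in day 1, Prototype in day 1, Scope in day 1, Integrate in day 5, Package in day 4, Research in day 4) or day 2 (e.g. Research=day 4; Scope=day 2; Plan=day 2; Integrate=day 5; Package=day 4; Prototype=day 1).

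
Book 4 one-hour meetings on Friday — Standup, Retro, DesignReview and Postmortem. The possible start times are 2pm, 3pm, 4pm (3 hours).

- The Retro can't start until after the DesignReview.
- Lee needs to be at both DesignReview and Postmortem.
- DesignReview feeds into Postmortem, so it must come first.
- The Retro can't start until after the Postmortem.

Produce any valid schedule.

Retro in 4pm; Standup in 2pm; DesignReview in 2pm; Postmortem in 3pm

Checking: DesignReview(2pm) before Retro(4pm); Postmortem(3pm) before Retro(4pm); DesignReview(2pm) before Postmortem(3pm); DesignReview(2pm) != Postmortem(3pm).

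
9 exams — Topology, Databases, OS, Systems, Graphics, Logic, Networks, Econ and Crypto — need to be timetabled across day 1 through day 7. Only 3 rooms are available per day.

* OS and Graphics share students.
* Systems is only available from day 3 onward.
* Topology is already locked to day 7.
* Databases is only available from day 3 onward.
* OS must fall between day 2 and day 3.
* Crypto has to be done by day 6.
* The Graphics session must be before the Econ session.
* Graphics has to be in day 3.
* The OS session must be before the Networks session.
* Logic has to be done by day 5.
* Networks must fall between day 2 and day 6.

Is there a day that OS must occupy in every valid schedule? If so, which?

OS's window is day 2–day 3.
Graphics is fixed at day 3, and OS can't share a day with Graphics.
So OS must be day 2.

day 2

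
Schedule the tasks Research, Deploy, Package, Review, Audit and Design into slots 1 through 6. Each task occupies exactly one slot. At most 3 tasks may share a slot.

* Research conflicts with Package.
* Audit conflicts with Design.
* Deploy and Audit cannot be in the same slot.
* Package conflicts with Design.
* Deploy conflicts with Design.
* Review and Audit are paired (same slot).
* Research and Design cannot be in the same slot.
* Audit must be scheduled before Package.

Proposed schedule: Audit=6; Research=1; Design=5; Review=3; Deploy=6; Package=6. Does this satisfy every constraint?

No — it violates: Deploy and Audit cannot be in the same slot

Audit conflicts with Design — holds.
Deploy and Audit cannot be in the same slot — violated.
At most 3 tasks may share a slot — holds.
Review and Audit are paired (same slot) — violated.
Package conflicts with Design — holds.
Audit must be scheduled before Package — violated.
Research and Design cannot be in the same slot — holds.
Deploy conflicts with Design — holds.
Research conflicts with Package — holds.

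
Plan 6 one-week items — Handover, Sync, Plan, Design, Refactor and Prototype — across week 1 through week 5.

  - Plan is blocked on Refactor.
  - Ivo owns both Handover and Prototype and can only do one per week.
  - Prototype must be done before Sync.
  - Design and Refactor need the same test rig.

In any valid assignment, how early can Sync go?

week 2

Precedence pushes Sync to at least week 2.
Sync at week 2 is achievable: Prototype=week 1; Sync=week 2; Refactor=week 1; Handover=week 2; Design=week 2; Plan=week 2.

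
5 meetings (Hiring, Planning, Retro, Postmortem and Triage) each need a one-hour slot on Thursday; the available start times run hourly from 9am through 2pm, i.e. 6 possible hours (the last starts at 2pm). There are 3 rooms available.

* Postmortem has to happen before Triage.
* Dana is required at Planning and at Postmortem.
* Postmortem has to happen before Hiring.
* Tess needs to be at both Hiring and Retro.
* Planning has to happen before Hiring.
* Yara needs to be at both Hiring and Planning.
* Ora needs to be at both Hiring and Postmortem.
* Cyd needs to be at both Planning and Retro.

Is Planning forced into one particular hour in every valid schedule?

No

Planning can be 9am (e.g. Planning -> 9am; Triage -> 11am; Retro -> 10am; Postmortem -> 10am; Hiring -> 11am) or 10am (e.g. Retro in 9am; Hiring in 11am; Planning in 10am; Postmortem in 9am; Triage in 10am).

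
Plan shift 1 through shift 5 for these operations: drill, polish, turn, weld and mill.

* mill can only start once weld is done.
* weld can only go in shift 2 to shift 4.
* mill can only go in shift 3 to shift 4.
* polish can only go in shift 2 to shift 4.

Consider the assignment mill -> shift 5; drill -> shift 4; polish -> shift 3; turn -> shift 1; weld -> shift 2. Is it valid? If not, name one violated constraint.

mill can only start once weld is done — holds.
weld can only go in shift 2 to shift 4 — holds.
polish can only go in shift 2 to shift 4 — holds.
mill can only go in shift 3 to shift 4 — violated.

No. mill can only go in shift 3 to shift 4 is not satisfied.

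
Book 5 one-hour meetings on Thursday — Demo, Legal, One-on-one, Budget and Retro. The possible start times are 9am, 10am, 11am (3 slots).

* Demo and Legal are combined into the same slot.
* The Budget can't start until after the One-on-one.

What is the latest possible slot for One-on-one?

10am

Downstream work caps One-on-one at 10am.
One-on-one at 10am is achievable: Retro -> 9am, Budget -> 11am, Demo -> 9am, Legal -> 9am, One-on-one -> 10am.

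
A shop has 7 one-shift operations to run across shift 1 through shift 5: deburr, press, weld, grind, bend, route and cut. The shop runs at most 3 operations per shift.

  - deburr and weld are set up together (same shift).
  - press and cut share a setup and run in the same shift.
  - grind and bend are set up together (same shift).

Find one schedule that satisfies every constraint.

deburr in shift 1; grind in shift 3; bend in shift 3; press in shift 2; route in shift 1; cut in shift 2; weld in shift 1

Checking: press = cut = shift 2; grind = bend = shift 3; deburr = weld = shift 1; max 3 per shift (cap 3).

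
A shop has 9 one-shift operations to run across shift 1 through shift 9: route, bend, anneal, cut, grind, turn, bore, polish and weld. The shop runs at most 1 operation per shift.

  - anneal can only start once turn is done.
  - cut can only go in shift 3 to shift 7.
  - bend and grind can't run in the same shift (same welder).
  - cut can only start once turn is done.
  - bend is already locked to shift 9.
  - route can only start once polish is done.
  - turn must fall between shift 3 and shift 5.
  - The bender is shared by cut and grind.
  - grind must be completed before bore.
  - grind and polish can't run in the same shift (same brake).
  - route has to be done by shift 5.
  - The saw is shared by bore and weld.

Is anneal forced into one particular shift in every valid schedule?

No

anneal can be shift 4 (e.g. cut -> shift 5; bore -> shift 7; polish -> shift 1; turn -> shift 3; route -> shift 2; weld -> shift 8; bend -> shift 9; anneal -> shift 4; grind -> shift 6) or shift 5 (e.g. anneal in shift 5; weld in shift 8; bore in shift 7; grind in shift 6; bend in shift 9; cut in shift 4; route in shift 2; polish in shift 1; turn in shift 3).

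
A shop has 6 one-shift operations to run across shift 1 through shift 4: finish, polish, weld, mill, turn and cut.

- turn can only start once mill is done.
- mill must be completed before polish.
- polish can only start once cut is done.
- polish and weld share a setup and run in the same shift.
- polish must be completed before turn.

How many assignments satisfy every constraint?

Splitting on finish: it can be shift 1 (6), shift 2 (6), shift 3 (6), shift 4 (6). Listing each branch's schedules as (polish, weld, mill, turn, cut) by shift number:
finish=shift 1: (2,2,1,3,1) (2,2,1,4,1) (3,3,1,4,1) (3,3,1,4,2) (3,3,2,4,1) (3,3,2,4,2) — 6.
finish=shift 2: (2,2,1,3,1) (2,2,1,4,1) (3,3,1,4,1) (3,3,1,4,2) (3,3,2,4,1) (3,3,2,4,2) — 6.
finish=shift 3: (2,2,1,3,1) (2,2,1,4,1) (3,3,1,4,1) (3,3,1,4,2) (3,3,2,4,1) (3,3,2,4,2) — 6.
finish=shift 4: (2,2,1,3,1) (2,2,1,4,1) (3,3,1,4,1) (3,3,1,4,2) (3,3,2,4,1) (3,3,2,4,2) — 6.
Summing: 6 + 6 + 6 + 6 = 24.

24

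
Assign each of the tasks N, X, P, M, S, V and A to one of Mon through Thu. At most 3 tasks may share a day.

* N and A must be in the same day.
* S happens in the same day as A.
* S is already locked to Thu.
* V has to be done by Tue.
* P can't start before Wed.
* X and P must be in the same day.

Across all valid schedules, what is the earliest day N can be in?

Thu

N must be in the same day as S, which can't be before Thu, so N is at least Thu.
N at Thu is achievable: M -> Mon, A -> Thu, S -> Thu, V -> Mon, P -> Wed, N -> Thu, X -> Wed.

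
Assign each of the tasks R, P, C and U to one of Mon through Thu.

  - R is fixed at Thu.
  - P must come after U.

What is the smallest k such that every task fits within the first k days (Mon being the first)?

The precedence chain requires at least 2 distinct days.
R can't be placed before Thu — that is day 4 counting from Mon — so the schedule must run through at least 4 days.
4 works (last occupied day: Thu): for example P=Tue, C=Mon, U=Mon, R=Thu.

4 days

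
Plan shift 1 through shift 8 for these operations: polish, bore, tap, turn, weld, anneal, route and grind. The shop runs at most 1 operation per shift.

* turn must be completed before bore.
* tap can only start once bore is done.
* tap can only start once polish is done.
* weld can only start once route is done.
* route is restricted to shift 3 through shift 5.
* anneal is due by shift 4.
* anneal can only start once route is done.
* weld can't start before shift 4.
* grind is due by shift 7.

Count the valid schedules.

Splitting on polish: it can be shift 1 (13), shift 2 (13), shift 5 (10), shift 6 (9), shift 7 (6). Listing each branch's schedules as (bore, tap, turn, weld, anneal, route, grind) by shift number:
polish=shift 1: (5,6,2,8,4,3,7) (5,7,2,8,4,3,6) (5,8,2,6,4,3,7) (5,8,2,7,4,3,6) (6,7,2,8,4,3,5) (6,7,5,8,4,3,2) (6,8,2,5,4,3,7) (6,8,2,7,4,3,5) (6,8,5,7,4,3,2) (7,8,2,5,4,3,6) (7,8,2,6,4,3,5) (7,8,5,6,4,3,2) (7,8,6,5,4,3,2) — 13.
polish=shift 2: (5,6,1,8,4,3,7) (5,7,1,8,4,3,6) (5,8,1,6,4,3,7) (5,8,1,7,4,3,6) (6,7,1,8,4,3,5) (6,7,5,8,4,3,1) (6,8,1,5,4,3,7) (6,8,1,7,4,3,5) (6,8,5,7,4,3,1) (7,8,1,5,4,3,6) (7,8,1,6,4,3,5) (7,8,5,6,4,3,1) (7,8,6,5,4,3,1) — 13.
polish=shift 5: (2,6,1,8,4,3,7) (2,7,1,8,4,3,6) (2,8,1,6,4,3,7) (2,8,1,7,4,3,6) (6,7,1,8,4,3,2) (6,7,2,8,4,3,1) (6,8,1,7,4,3,2) (6,8,2,7,4,3,1) (7,8,1,6,4,3,2) (7,8,2,6,4,3,1) — 10.
polish=shift 6: (2,7,1,8,4,3,5) (2,8,1,5,4,3,7) (2,8,1,7,4,3,5) (5,7,1,8,4,3,2) (5,7,2,8,4,3,1) (5,8,1,7,4,3,2) (5,8,2,7,4,3,1) (7,8,1,5,4,3,2) (7,8,2,5,4,3,1) — 9.
polish=shift 7: (2,8,1,5,4,3,6) (2,8,1,6,4,3,5) (5,8,1,6,4,3,2) (5,8,2,6,4,3,1) (6,8,1,5,4,3,2) (6,8,2,5,4,3,1) — 6.
Summing: 13 + 13 + 10 + 9 + 6 = 51.

51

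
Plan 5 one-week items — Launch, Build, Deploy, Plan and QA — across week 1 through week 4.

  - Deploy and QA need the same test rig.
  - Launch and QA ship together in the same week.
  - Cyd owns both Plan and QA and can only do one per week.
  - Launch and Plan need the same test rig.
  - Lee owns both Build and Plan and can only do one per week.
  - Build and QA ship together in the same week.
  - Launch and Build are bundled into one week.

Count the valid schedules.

36

Splitting on Launch: it can be week 1 (9), week 2 (9), week 3 (9), week 4 (9). Listing each branch's schedules as (Build, Deploy, Plan, QA) by week number:
Launch=week 1: (1,2,2,1) (1,2,3,1) (1,2,4,1) (1,3,2,1) (1,3,3,1) (1,3,4,1) (1,4,2,1) (1,4,3,1) (1,4,4,1) — 9.
Launch=week 2: (2,1,1,2) (2,1,3,2) (2,1,4,2) (2,3,1,2) (2,3,3,2) (2,3,4,2) (2,4,1,2) (2,4,3,2) (2,4,4,2) — 9.
Launch=week 3: (3,1,1,3) (3,1,2,3) (3,1,4,3) (3,2,1,3) (3,2,2,3) (3,2,4,3) (3,4,1,3) (3,4,2,3) (3,4,4,3) — 9.
Launch=week 4: (4,1,1,4) (4,1,2,4) (4,1,3,4) (4,2,1,4) (4,2,2,4) (4,2,3,4) (4,3,1,4) (4,3,2,4) (4,3,3,4) — 9.
Summing: 9 + 9 + 9 + 9 = 36.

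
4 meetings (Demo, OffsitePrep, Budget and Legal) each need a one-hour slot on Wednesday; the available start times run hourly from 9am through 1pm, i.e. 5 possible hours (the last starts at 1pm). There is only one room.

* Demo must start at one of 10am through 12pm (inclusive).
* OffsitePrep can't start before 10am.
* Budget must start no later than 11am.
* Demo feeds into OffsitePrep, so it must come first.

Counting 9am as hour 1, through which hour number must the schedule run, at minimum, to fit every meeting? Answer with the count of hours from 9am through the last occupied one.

The precedence chain requires at least 2 distinct hours.
With at most 1 per hour and 4 meetings, at least 4 hours are needed.
Propagating the time windows through the other constraints, OffsitePrep can't land before 11am — that is hour 3 counting from 9am — so the schedule must run through at least 3 hours.
4 works (last occupied hour: 12pm): for example Budget -> 9am, Demo -> 10am, OffsitePrep -> 11am, Legal -> 12pm.

4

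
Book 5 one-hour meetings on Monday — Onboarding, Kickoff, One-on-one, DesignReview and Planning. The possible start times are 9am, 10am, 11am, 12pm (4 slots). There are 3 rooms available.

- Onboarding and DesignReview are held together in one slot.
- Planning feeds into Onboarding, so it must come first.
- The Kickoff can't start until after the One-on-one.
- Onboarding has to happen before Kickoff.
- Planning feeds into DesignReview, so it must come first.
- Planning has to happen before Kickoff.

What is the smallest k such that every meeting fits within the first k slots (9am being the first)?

3

The precedence chain requires at least 3 distinct slots.
With at most 3 per slot and 5 meetings, at least 2 slots are needed.
3 works (last occupied slot: 11am): for example One-on-one in 9am, Kickoff in 11am, DesignReview in 10am, Planning in 9am, Onboarding in 10am.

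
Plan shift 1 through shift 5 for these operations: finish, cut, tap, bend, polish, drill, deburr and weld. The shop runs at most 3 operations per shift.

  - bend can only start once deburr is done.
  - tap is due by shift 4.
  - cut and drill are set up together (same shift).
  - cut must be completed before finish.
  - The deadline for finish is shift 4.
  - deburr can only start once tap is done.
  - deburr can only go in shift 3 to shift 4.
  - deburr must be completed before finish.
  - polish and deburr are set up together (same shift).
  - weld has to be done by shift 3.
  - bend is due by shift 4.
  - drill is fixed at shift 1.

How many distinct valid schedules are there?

5

Splitting on tap: it can be shift 1 (2), shift 2 (3). Listing each branch's schedules as (finish, cut, bend, polish, drill, deburr, weld) by shift number:
tap=shift 1: (4,1,4,3,1,3,2) (4,1,4,3,1,3,3) — 2.
tap=shift 2: (4,1,4,3,1,3,1) (4,1,4,3,1,3,2) (4,1,4,3,1,3,3) — 3.
Summing: 2 + 3 = 5.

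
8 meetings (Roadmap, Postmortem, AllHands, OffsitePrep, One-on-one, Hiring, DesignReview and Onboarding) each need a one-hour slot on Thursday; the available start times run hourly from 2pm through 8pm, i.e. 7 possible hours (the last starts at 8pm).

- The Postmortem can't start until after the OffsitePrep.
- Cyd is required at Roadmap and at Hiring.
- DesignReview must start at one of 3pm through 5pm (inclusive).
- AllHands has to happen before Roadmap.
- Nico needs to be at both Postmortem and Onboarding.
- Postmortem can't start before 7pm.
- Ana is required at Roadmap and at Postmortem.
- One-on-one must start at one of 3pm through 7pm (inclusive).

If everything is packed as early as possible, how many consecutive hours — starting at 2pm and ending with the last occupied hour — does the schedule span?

The precedence chain requires at least 2 distinct hours.
Postmortem can't be placed before 7pm — that is hour 6 counting from 2pm — so the schedule must run through at least 6 hours.
6 works (last occupied hour: 7pm): for example Onboarding -> 2pm; One-on-one -> 3pm; Roadmap -> 3pm; DesignReview -> 3pm; AllHands -> 2pm; Hiring -> 2pm; Postmortem -> 7pm; OffsitePrep -> 2pm.

6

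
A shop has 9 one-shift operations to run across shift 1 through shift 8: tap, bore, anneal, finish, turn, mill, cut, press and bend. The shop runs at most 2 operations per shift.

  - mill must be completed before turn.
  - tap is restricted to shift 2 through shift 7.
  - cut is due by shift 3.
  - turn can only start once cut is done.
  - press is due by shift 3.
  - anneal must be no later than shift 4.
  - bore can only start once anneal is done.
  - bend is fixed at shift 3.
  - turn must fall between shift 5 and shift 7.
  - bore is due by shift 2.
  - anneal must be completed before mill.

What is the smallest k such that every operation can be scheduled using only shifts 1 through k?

5 shifts

The precedence chain requires at least 3 distinct shifts.
With at most 2 per shift and 9 operations, at least 5 shifts are needed.
turn can't be placed before shift 5, so the schedule must run through at least shift 5.
5 works (last occupied shift: shift 5): for example tap in shift 3; finish in shift 4; bend in shift 3; turn in shift 5; mill in shift 4; bore in shift 2; cut in shift 1; anneal in shift 1; press in shift 2.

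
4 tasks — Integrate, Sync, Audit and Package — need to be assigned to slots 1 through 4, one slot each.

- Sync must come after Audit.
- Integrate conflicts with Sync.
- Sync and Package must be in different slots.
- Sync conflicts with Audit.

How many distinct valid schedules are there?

Splitting on Integrate: it can be 1 (18), 2 (15), 3 (12), 4 (9). Listing each branch's schedules as (Sync, Audit, Package):
Integrate=1: (2,1,1) (2,1,3) (2,1,4) (3,1,1) (3,1,2) (3,1,4) (3,2,1) (3,2,2) (3,2,4) (4,1,1) (4,1,2) (4,1,3) (4,2,1) (4,2,2) (4,2,3) (4,3,1) (4,3,2) (4,3,3) — 18.
Integrate=2: (3,1,1) (3,1,2) (3,1,4) (3,2,1) (3,2,2) (3,2,4) (4,1,1) (4,1,2) (4,1,3) (4,2,1) (4,2,2) (4,2,3) (4,3,1) (4,3,2) (4,3,3) — 15.
Integrate=3: (2,1,1) (2,1,3) (2,1,4) (4,1,1) (4,1,2) (4,1,3) (4,2,1) (4,2,2) (4,2,3) (4,3,1) (4,3,2) (4,3,3) — 12.
Integrate=4: (2,1,1) (2,1,3) (2,1,4) (3,1,1) (3,1,2) (3,1,4) (3,2,1) (3,2,2) (3,2,4) — 9.
Summing: 18 + 15 + 12 + 9 = 54.

54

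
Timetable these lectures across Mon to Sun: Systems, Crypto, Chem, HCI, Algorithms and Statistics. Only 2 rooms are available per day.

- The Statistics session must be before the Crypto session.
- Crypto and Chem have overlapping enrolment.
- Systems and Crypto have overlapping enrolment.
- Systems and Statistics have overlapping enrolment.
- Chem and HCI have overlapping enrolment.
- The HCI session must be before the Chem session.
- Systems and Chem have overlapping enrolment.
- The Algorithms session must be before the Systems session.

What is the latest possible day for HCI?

Downstream work caps HCI at Sat.
HCI at Sat is achievable: Crypto -> Wed; Algorithms -> Mon; Systems -> Tue; Statistics -> Mon; HCI -> Sat; Chem -> Sun.

Sat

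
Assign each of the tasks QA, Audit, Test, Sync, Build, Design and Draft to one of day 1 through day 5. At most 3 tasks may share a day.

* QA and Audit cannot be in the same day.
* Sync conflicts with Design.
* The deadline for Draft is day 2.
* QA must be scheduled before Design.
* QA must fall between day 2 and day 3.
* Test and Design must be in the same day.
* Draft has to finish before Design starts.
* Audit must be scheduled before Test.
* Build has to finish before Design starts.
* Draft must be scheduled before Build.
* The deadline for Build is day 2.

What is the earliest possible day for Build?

day 2

Precedence pushes Build to at least day 2; Build's own window allows nothing later than day 2.
Build at day 2 is achievable: Build=day 2; QA=day 2; Design=day 3; Draft=day 1; Test=day 3; Audit=day 1; Sync=day 1.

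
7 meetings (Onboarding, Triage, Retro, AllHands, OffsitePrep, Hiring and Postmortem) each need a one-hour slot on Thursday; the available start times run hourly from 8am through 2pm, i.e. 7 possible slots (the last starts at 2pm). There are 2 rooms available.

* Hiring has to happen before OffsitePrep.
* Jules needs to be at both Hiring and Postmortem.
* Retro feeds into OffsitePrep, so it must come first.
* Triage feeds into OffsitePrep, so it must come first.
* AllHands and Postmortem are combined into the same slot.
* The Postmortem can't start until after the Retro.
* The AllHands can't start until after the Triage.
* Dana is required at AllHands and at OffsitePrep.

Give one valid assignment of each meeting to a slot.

Hiring=9am, Postmortem=11am, Retro=8am, Triage=8am, OffsitePrep=10am, Onboarding=9am, AllHands=11am

Checking: Triage(8am) before AllHands(11am); Retro(8am) before OffsitePrep(10am); Hiring(9am) before OffsitePrep(10am); Triage(8am) before OffsitePrep(10am); Retro(8am) before Postmortem(11am); AllHands(11am) != OffsitePrep(10am); Hiring(9am) != Postmortem(11am); AllHands = Postmortem = 11am; max 2 per slot (cap 2).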